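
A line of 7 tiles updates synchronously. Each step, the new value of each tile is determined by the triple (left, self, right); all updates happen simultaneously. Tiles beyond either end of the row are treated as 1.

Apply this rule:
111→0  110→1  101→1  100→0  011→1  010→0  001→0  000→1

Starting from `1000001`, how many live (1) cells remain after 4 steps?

1011101
1110111
0011100
0010100
count of 1: 2

2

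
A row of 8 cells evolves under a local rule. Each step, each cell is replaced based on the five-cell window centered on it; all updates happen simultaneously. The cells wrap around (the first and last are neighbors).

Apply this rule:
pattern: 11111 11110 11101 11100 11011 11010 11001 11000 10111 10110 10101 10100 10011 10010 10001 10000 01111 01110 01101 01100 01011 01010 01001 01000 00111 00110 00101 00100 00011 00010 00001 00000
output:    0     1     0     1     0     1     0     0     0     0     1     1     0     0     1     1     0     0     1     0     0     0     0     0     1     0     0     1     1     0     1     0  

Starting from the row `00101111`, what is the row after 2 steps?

01001100

step 1: 00000011
step 2: 01001100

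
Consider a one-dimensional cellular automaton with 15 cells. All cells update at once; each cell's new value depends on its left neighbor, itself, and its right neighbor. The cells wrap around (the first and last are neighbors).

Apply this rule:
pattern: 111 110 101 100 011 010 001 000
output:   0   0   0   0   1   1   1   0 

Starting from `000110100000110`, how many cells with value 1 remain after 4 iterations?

iteration 1: 001100100001100
iteration 2: 011001100011000
iteration 3: 110011000110000
iteration 4: 100110001100001
count of 1: 6

6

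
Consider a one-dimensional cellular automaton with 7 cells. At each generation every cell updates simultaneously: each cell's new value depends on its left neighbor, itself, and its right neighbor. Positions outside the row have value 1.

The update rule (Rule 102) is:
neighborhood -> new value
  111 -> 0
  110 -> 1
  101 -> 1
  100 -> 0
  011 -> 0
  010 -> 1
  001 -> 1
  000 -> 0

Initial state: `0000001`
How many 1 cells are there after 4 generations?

generation 1: 0000010
generation 2: 0000111
generation 3: 0001000
generation 4: 0011001
count of 1: 3

3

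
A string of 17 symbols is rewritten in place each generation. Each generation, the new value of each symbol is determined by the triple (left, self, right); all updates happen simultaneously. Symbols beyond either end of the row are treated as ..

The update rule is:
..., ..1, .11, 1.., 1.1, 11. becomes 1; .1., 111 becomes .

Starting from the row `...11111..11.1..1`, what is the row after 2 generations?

1..11111....11111

1111...111111.11.
1..11111....11111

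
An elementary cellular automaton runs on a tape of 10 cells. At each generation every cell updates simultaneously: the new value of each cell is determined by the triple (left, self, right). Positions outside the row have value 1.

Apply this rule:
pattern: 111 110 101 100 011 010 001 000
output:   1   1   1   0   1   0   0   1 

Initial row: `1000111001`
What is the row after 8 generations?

1010111001
1101111001
1111111001
1111111001  (fixed point — unchanged through generation 8)

1111111001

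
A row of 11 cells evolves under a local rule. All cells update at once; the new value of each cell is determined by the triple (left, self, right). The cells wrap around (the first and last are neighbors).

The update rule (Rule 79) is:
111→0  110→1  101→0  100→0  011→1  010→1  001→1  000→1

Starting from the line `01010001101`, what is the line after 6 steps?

step 1: 01010111101
step 2: 01010100101
step 3: 01010101101
step 4: 01010101101  (fixed point — unchanged through step 6)

01010101101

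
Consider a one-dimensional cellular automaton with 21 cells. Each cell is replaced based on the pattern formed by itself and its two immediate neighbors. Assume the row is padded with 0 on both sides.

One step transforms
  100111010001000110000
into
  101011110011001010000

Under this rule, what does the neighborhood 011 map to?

0

At position 3 the neighborhood is 011; the next row has 0 there.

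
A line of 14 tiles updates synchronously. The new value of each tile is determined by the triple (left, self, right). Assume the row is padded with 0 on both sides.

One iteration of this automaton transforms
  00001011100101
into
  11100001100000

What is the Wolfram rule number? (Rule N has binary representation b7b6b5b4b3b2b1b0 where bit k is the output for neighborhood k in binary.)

193

position 7: 111 → 1  (bit 7 = 1)
position 8: 110 → 1  (bit 6 = 1)
position 5: 101 → 0  (bit 5 = 0)
position 9: 100 → 0  (bit 4 = 0)
position 6: 011 → 0  (bit 3 = 0)
position 4: 010 → 0  (bit 2 = 0)
position 3: 001 → 0  (bit 1 = 0)
position 0: 000 → 1  (bit 0 = 1)
bits b7..b0 = 11000001 = 193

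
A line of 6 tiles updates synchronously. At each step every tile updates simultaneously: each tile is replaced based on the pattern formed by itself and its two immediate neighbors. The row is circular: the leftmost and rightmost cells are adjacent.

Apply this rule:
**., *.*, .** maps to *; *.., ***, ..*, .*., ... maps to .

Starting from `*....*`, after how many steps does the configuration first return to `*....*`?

*....*

1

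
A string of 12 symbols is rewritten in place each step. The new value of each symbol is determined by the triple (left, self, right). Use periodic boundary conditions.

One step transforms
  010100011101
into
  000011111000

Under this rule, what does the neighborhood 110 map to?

At position 9 the neighborhood is 110; the next row has 0 there.

0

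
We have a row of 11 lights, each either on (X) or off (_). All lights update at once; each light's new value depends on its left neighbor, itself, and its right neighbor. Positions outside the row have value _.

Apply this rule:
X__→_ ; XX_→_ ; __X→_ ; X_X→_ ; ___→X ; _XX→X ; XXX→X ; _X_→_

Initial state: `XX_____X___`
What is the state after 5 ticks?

__XX_XXXXX_

tick 1: X__XXX___XX
tick 2: ___XX__X_X_
tick 3: XX_X_______
tick 4: X____XXXXXX
tick 5: __XX_XXXXX_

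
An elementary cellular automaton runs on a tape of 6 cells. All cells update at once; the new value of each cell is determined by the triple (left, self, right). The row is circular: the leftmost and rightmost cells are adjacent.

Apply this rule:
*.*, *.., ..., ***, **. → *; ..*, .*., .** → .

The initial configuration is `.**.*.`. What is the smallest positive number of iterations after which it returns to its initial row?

6

..**.*
*..**.
.*..**
*.*..*
**.*..
.**.*.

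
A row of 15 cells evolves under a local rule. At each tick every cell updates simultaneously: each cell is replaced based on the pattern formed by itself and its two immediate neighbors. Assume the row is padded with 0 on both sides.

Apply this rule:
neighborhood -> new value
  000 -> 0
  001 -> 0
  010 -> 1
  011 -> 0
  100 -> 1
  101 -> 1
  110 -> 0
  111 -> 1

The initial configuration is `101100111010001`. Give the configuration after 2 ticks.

tick 1: 110010010111001
tick 2: 001011011010101

001011011010101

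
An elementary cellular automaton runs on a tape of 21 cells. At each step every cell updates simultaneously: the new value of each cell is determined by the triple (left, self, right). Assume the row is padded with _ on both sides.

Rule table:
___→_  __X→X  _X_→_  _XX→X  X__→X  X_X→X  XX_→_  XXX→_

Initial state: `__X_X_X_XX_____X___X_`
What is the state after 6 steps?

X_XX_X_X_X_X_X_X_X_X_

step 1: _X_X_X_XX_X___X_X_X_X
step 2: X_X_X_XX_X_X_X_X_X_X_
step 3: _X_X_XX_X_X_X_X_X_X_X
step 4: X_X_XX_X_X_X_X_X_X_X_
step 5: _X_XX_X_X_X_X_X_X_X_X
step 6: X_XX_X_X_X_X_X_X_X_X_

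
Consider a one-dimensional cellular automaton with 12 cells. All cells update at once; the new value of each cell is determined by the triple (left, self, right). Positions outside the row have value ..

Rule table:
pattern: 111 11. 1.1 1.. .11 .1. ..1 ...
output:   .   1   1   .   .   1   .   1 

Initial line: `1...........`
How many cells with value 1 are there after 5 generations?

6

1.1111111111
11.........1
.1.1111111.1
.11......111
..1.1111...1
count of 1: 6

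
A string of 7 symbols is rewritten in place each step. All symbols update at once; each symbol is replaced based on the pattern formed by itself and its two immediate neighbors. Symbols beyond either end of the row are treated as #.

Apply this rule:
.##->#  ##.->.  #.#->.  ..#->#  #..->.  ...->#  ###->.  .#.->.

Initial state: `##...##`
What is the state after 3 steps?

.#...##

...###.
.###...
.#...##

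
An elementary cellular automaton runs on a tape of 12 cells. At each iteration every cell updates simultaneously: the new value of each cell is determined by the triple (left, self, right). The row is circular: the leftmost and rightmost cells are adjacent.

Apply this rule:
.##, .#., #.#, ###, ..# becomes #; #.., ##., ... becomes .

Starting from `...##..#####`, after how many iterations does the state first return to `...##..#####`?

12

..##..#####.
.##..#####..
##..#####...
#..#####...#
..#####...##
.#####...##.
#####...##..
####...##..#
###...##..##
##...##..###
#...##..####
...##..#####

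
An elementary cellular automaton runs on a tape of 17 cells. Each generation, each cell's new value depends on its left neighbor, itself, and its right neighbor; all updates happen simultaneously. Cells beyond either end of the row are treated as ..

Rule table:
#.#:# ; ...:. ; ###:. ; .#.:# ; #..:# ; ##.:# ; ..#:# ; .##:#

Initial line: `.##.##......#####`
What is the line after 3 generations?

generation 1: #######....##...#
generation 2: #.....##..####.##
generation 3: ##...######..####

##...######..####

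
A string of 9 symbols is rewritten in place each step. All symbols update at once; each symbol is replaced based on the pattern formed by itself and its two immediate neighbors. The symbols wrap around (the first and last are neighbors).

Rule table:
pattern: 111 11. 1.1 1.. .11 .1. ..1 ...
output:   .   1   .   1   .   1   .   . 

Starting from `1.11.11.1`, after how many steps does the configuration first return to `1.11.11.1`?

6

1..1..1..
11.11.11.
.1..1..1.
.11.11.11
..1..1..1
1.11.11.1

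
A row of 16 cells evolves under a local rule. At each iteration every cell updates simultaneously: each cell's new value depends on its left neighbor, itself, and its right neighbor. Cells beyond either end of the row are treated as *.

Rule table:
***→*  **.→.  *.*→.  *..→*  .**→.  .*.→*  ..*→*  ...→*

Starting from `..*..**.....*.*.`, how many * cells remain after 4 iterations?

*****..******.*.
****.**.****..*.
***......**.***.
**.******....*..
count of *: 9

9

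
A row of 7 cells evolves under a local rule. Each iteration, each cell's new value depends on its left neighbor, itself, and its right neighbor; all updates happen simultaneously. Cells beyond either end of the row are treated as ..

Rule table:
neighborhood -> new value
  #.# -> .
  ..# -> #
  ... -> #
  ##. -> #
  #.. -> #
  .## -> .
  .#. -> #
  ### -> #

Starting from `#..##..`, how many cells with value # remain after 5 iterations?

iteration 1: ###.###
iteration 2: .##..##
iteration 3: #.###.#
iteration 4: #..##.#
iteration 5: ###.#.#
count of #: 5

5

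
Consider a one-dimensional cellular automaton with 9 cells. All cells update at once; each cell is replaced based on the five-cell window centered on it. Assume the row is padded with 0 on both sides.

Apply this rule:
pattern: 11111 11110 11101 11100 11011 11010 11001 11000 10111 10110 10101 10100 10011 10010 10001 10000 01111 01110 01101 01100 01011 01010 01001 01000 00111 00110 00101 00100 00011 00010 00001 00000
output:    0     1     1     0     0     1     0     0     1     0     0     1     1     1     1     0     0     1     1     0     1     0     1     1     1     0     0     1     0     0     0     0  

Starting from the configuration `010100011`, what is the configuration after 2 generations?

000110000

generation 1: 000111000
generation 2: 000110000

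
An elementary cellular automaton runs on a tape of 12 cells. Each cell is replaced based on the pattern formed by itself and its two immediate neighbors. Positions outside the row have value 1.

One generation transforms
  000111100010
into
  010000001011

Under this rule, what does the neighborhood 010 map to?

At position 10 the neighborhood is 010; the next row has 1 there.

1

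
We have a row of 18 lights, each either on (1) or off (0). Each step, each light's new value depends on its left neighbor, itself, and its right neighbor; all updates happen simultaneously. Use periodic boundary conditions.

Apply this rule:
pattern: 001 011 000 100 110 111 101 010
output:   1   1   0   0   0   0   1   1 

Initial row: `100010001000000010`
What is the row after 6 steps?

step 1: 100110011000000111
step 2: 001100110000001100
step 3: 011001100000011000
step 4: 110011000000110000
step 5: 100110000001100001
step 6: 001100000011000011

001100000011000011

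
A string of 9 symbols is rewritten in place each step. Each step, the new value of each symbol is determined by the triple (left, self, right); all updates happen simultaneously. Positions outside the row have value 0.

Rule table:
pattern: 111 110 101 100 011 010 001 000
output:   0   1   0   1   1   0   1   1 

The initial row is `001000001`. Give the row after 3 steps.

110011111

step 1: 110111110
step 2: 110100011
step 3: 110011111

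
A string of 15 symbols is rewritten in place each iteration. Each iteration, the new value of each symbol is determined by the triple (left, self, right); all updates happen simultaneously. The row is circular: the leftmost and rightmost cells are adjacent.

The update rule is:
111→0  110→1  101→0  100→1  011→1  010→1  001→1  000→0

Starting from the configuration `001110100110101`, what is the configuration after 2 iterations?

001010100010101

iteration 1: 111010111110101
iteration 2: 001010100010101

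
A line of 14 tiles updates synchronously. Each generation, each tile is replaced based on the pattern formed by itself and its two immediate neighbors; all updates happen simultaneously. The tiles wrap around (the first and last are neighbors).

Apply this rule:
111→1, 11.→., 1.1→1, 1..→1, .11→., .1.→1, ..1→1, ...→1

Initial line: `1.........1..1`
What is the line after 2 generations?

1.1111111111.1

.111111111111.
1.1111111111.1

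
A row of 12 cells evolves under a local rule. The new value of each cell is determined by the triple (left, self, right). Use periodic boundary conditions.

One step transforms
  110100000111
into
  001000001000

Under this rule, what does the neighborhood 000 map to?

At position 5 the neighborhood is 000; the next row has 0 there.

0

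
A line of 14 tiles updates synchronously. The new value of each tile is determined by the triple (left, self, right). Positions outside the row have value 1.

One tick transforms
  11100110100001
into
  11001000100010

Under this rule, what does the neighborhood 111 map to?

1

At position 0 the neighborhood is 111; the next row has 1 there.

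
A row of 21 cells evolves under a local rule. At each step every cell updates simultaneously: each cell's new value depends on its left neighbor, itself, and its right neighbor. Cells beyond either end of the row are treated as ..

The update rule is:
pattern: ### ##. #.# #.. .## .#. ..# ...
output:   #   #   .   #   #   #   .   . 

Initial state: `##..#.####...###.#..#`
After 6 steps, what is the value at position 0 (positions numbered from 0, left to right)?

###.#.#####..###.##.#
###.#.######.###.##.#
###.#.######.###.##.#  (fixed point — unchanged through step 6)
position 0 holds #

#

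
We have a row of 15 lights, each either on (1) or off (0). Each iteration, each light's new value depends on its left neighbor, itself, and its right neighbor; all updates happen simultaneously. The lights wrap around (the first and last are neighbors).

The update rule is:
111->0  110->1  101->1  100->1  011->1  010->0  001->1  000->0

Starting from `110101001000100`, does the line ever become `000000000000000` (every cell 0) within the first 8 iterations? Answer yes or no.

111010110101011
001101111010110
011111001101111
110001111111001
011011000001111
111111100011001
000000110111111
100001111100001
iteration 8 is 100001111100001, still not uniform 0

no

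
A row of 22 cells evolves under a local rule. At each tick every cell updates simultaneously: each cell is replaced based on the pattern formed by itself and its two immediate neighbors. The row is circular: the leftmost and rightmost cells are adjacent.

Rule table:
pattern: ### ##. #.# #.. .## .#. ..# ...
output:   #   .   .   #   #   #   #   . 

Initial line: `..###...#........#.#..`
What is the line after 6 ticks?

.###.#.###......##.##.
###..#.##.#....##..#.#
##.###.#..##..##.###.#
#..##..####.###..##..#
.###.#####..##.###.###
.##..####.###..##..##.

.##..####.###..##..##.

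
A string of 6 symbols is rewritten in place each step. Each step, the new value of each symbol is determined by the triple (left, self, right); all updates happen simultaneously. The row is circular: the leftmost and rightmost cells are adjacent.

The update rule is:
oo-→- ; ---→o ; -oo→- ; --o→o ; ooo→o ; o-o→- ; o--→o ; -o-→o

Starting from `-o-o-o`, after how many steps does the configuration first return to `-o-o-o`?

1

-o-o-o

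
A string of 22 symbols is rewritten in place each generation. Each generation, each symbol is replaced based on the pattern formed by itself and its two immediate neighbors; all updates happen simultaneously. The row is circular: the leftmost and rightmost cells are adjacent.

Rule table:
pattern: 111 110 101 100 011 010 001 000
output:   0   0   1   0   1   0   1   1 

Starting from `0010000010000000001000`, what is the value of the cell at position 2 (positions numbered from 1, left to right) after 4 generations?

0

generation 1: 1100111100111111110011
generation 2: 0001100001100000000110
generation 3: 1111001111001111111100
generation 4: 1000011000011000000001
position 2 holds 0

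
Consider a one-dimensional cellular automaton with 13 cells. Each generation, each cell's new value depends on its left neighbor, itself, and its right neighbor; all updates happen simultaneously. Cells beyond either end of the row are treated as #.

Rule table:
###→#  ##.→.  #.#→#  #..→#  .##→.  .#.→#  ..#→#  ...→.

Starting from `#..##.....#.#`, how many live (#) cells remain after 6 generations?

.##..#...###.
#..####.#.#.#
.##.##.#####.
#..#..#.###.#
.#######.#.#.
#.#####.#####
count of #: 11

11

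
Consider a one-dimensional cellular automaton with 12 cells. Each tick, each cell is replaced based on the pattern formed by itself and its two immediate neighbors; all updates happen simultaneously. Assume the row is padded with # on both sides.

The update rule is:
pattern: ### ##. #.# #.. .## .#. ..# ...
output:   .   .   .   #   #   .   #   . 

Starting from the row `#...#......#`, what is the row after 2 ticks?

......#..##.

.#.#.#....##
......#..##.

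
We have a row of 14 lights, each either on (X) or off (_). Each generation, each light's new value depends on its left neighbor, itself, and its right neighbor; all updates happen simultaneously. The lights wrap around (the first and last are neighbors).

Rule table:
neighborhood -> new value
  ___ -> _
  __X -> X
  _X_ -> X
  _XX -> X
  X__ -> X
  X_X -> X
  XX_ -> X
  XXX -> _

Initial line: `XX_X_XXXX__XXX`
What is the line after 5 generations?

_XXXXX__XXXX__
XX___XXXX__XX_
XXX_XX__XXXXXX
__XXXXXXX_____
_XX_____XX____

_XX_____XX____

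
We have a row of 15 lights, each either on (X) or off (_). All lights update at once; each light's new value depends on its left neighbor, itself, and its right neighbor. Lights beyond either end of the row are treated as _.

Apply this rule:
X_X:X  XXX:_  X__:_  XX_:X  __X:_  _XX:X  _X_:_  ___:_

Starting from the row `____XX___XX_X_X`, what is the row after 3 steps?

____XX____XXX__

____XX___XXX_X_
____XX___X_XX__
____XX____XXX__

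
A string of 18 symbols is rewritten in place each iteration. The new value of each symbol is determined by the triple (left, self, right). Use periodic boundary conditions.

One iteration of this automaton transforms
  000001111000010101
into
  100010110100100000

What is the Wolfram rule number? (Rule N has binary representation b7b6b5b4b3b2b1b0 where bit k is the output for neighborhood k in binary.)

146

position 6: 111 → 1  (bit 7 = 1)
position 8: 110 → 0  (bit 6 = 0)
position 14: 101 → 0  (bit 5 = 0)
position 0: 100 → 1  (bit 4 = 1)
position 5: 011 → 0  (bit 3 = 0)
position 13: 010 → 0  (bit 2 = 0)
position 4: 001 → 1  (bit 1 = 1)
position 1: 000 → 0  (bit 0 = 0)
bits b7..b0 = 10010010 = 146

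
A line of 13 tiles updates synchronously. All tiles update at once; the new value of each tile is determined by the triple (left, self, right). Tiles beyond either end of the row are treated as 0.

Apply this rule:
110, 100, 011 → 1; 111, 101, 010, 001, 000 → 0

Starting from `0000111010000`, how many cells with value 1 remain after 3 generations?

2

0000101001000
0000000100100
0000000010010
count of 1: 2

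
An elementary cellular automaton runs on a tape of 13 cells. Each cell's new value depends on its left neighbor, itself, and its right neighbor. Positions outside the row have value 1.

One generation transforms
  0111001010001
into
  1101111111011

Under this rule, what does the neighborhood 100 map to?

At position 4 the neighborhood is 100; the next row has 1 there.

1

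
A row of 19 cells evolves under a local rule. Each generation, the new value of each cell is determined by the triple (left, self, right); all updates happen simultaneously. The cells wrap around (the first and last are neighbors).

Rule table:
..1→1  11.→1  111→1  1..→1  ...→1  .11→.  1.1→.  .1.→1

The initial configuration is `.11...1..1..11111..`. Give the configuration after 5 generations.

1.1111111111.111111
1..111111111..11111
111.1111111111.1111
111..111111111..111
11111.1111111111.11

11111.1111111111.11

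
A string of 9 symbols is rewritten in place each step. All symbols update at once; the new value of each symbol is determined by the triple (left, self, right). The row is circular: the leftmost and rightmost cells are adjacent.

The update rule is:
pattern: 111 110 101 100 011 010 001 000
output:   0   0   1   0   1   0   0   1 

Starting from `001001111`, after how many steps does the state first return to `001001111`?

000001000
111100011
000001010
111100100
100000000
001111110
101000000
010011110
000010000
111000111
000010100
111001001
000000001
011111100
010000001
100111100
000100000
110001111
000101000
110010011
000000010
111111000
100000010
001111001
001000000
100011111
001010000
100100111
000000100
111110001
000000101
011110010
010000000
000111111
010100000
001001111

36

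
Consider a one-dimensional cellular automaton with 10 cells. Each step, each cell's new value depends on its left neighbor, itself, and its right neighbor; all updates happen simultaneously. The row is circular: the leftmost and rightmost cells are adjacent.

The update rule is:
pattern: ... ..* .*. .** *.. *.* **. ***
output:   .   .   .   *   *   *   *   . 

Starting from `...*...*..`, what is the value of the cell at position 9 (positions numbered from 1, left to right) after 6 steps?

....*...*.
.....*...*
*.....*...
.*.....*..
..*.....*.
...*.....*
position 9 holds .

.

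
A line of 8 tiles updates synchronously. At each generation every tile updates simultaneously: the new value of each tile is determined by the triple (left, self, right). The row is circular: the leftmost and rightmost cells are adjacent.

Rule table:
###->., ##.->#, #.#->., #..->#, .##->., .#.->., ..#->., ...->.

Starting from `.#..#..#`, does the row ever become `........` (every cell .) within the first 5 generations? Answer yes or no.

no

..#..#..
...#..#.
....#..#
#....#..
.#....#.
generation 5 is .#....#., still not uniform .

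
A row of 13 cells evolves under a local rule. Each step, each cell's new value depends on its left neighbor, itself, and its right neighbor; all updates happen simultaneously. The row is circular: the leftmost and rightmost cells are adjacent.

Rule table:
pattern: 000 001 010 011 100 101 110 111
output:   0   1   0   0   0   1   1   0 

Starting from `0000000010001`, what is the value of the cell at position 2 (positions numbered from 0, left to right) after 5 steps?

0

step 1: 0000000100010
step 2: 0000001000100
step 3: 0000010001000
step 4: 0000100010000
step 5: 0001000100000
position 2 holds 0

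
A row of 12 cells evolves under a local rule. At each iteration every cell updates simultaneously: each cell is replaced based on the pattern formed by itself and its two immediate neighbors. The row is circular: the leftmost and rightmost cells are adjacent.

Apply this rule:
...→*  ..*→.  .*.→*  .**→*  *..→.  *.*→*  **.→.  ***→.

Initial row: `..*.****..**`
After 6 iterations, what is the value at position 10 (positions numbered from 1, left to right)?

*

..***.....*.
*.*...***.*.
***.*.*..***
...****..*..
**.*.....*.*
..**.***.***
position 10 holds *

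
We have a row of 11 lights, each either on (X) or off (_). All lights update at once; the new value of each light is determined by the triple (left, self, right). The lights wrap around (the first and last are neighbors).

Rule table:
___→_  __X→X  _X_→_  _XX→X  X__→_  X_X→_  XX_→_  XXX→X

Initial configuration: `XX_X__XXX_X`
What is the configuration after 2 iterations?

iteration 1: X____XXX__X
iteration 2: ____XXX__XX

____XXX__XX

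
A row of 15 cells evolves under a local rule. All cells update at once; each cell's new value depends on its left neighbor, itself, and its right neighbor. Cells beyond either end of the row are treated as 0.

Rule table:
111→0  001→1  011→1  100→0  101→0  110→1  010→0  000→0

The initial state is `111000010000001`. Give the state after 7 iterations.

101000100000010
000001000000100
000010000001000
000100000010000
001000000100000
010000001000000
100000010000000

100000010000000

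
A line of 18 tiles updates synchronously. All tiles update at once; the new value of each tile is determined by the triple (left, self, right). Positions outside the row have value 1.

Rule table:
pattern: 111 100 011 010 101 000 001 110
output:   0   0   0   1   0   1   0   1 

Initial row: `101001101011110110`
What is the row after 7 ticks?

101010101001010010

tick 1: 101000101000010010
tick 2: 101010101011010010
tick 3: 101010101001010010
tick 4: 101010101001010010  (fixed point — unchanged through tick 7)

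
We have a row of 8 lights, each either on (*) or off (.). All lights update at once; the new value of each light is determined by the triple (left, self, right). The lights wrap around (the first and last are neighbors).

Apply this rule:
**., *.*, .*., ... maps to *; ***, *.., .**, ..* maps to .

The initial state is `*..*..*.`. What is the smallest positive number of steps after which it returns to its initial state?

step 1: *..*..**
step 2: *..*....
step 3: *..*.**.
step 4: *..**.**
step 5: *...**..
step 6: *.*..*..
step 7: ***..*..
step 8: ..*..*..
step 9: *.*..*.*
step 10: ***..**.
step 11: ..*...**
step 12: ..*.*..*
step 13: ..***..*
step 14: ....*..*
step 15: .**.*..*
step 16: *.***..*
step 17: **..*...
step 18: .*..*.*.
step 19: .*..***.
step 20: .*....*.
step 21: .*.**.*.
step 22: .**.***.
step 23: ..**..*.
step 24: *..*..*.

24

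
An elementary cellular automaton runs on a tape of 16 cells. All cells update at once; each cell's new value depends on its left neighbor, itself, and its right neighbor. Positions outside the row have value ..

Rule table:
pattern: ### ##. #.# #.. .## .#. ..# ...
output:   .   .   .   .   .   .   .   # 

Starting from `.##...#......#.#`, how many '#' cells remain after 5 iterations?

5

....#...####....
###...#......###
....#...####....  (repeats iteration 1; period 2)
iteration 5: ....#...####....
count of #: 5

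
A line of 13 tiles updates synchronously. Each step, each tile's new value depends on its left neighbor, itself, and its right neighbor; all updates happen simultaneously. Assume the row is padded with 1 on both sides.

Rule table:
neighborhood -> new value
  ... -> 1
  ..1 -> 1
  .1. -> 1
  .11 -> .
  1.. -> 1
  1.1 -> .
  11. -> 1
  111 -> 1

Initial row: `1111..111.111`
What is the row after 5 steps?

1111111111.11

step 1: 111111.11..11
step 2: 111111..111.1
step 3: 11111111.11..
step 4: 11111111..111
step 5: 1111111111.11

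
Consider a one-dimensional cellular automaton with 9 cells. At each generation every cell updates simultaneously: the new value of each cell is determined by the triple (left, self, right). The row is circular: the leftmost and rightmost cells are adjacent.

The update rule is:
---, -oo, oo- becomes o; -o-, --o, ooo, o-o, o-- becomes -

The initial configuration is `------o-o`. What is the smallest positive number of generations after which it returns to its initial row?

3

-oooo----
-o--o-ooo
------o-o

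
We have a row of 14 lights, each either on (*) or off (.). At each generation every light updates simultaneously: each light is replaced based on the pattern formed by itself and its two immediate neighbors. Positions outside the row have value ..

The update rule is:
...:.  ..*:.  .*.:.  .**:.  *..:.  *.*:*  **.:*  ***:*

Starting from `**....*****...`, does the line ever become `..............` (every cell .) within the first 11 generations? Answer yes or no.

yes

.*.....****...
........***...
.........**...
..........*...
..............
all cells are . at generation 5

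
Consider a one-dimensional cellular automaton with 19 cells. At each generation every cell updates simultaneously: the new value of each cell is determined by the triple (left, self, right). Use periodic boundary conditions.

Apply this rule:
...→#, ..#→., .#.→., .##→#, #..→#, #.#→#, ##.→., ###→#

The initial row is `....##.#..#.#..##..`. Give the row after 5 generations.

generation 1: ###.#.#.#..#.#.#.##
generation 2: ##.#.#.#.#..#.#.###
generation 3: #.#.#.#.#.#..#.####
generation 4: .#.#.#.#.#.#..#####
generation 5: #.#.#.#.#.#.#.####.

#.#.#.#.#.#.#.####.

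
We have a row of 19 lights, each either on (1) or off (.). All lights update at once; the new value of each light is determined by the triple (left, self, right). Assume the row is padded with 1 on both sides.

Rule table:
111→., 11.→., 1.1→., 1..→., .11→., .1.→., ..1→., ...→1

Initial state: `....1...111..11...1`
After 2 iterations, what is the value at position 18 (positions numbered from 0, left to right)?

iteration 1: .11...1.........1..
iteration 2: ....1...1111111....
position 18 holds .

.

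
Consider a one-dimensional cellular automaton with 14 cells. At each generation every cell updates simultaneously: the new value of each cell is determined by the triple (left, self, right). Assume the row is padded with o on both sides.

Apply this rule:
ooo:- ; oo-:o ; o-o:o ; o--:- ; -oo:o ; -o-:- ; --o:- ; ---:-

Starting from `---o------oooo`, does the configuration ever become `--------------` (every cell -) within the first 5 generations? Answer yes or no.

generation 1: ----------o---
generation 2: --------------
all cells are - at generation 2

yes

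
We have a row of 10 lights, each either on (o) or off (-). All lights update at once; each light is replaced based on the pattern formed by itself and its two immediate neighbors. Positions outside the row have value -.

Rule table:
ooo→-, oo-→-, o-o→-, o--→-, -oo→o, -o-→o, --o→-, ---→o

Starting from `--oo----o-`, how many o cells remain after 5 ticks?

4

o-o--oo-o-
o-o--o--o-
o-o--o--o-  (fixed point — unchanged through tick 5)
count of o: 4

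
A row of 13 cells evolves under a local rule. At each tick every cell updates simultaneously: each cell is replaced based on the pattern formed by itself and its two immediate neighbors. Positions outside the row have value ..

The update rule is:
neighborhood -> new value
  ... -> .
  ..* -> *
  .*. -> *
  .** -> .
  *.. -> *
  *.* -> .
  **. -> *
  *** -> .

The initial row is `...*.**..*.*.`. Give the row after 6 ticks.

*.*.*..**.*.*

..**..****.**
.*.***...*..*
**...**.*****
.**.*.*.....*
*.*.*.**...**
*.*.*..**.*.*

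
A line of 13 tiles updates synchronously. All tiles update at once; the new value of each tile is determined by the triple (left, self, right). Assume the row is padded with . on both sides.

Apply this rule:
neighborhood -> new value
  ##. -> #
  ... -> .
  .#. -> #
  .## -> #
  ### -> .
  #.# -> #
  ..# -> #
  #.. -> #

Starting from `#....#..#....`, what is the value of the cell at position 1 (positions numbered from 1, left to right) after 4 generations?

#

##..######...
#####....##..
#...##..####.
##.######..##
position 1 holds #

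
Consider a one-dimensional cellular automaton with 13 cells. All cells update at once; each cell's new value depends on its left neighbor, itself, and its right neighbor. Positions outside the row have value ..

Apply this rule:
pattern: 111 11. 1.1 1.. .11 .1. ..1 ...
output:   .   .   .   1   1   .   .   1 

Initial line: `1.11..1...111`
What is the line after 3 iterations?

..1.1..11.1..
1....1.1...11
.111....11.1.

.111....11.1.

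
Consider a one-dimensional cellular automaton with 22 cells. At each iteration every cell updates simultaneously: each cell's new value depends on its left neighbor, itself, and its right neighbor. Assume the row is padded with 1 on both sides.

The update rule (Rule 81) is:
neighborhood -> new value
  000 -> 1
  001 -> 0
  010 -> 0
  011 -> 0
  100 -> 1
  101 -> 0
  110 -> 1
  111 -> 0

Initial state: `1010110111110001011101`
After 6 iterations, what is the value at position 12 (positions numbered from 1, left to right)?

1000010000011100000100
1111001111000111110010
0001100001110000011000
1100111100011111001110
0110000111000001100010
0011110001111100111000
position 12 holds 1

1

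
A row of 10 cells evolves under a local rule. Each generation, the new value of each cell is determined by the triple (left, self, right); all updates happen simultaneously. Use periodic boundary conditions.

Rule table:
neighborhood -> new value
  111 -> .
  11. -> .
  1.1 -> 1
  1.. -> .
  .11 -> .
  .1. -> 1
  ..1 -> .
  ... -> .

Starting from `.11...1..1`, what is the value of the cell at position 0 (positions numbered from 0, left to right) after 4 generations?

1.....1..1
......1...
......1...  (fixed point — unchanged through generation 4)
position 0 holds .

.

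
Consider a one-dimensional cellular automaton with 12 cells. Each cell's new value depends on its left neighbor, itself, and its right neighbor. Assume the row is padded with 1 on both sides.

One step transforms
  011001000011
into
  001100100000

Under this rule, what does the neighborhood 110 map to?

1

At position 2 the neighborhood is 110; the next row has 1 there.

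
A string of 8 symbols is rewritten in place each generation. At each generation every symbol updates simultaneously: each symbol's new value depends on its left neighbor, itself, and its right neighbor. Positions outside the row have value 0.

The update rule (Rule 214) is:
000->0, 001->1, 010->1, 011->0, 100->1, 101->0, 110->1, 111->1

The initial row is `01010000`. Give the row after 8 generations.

generation 1: 11011000
generation 2: 01001100
generation 3: 11110110
generation 4: 01110011
generation 5: 10111101
generation 6: 10011101
generation 7: 11101101
generation 8: 01100101

01100101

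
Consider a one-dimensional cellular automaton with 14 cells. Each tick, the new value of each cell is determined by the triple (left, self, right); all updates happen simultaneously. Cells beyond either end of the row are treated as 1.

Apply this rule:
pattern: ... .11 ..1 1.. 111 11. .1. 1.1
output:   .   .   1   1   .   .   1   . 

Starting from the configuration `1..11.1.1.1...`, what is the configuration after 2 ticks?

tick 1: .11...1.1.11.1
tick 2: ...1.11.1.....

...1.11.1.....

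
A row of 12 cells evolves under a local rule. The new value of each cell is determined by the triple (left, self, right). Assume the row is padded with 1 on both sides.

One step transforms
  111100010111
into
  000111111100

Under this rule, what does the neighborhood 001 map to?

At position 6 the neighborhood is 001; the next row has 1 there.

1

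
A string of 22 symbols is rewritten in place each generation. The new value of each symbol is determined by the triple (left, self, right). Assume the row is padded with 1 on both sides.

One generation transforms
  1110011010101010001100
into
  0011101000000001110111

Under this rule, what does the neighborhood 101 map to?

0

At position 7 the neighborhood is 101; the next row has 0 there.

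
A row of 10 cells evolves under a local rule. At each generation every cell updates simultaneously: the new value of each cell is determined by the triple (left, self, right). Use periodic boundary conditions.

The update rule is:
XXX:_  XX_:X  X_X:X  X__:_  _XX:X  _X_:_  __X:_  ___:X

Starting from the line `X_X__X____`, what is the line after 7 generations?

_X_____XX_
___XXX_XX_
XX_X_XXXX_
XXX_XX__XX
__XXXX__X_
X_X__X____  (repeats generation 0; period 6)
generation 7: _X_____XX_

_X_____XX_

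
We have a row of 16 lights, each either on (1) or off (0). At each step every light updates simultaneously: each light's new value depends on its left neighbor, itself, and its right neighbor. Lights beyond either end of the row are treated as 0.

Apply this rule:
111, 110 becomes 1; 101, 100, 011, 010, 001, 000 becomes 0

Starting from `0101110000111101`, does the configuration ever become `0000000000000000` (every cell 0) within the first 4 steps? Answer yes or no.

0000110000011100
0000010000001100
0000000000000100
0000000000000000
all cells are 0 at step 4

yes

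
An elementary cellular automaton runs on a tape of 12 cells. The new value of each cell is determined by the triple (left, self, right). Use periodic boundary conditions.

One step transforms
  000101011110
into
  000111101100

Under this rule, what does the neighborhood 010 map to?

1

At position 3 the neighborhood is 010; the next row has 1 there.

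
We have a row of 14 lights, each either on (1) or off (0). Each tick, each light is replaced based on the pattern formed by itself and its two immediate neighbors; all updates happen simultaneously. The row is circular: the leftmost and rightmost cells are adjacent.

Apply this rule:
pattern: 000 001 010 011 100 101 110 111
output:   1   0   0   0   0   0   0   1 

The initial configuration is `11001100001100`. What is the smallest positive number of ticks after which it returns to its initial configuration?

14

00000001100000
11111100001111
11111001100111
11110000000011
11100111111001
11000011110000
00011001100110
11000000000000
00011111111110
11001111111100
00000111111000
11110011110011
11100001100001
11001100001100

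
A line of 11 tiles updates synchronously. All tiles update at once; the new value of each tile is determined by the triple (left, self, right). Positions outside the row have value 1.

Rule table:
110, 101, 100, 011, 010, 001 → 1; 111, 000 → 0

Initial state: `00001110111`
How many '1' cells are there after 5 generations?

7

generation 1: 10011011100
generation 2: 11111110111
generation 3: 00000011100
generation 4: 10000110111
generation 5: 11001111100
count of 1: 7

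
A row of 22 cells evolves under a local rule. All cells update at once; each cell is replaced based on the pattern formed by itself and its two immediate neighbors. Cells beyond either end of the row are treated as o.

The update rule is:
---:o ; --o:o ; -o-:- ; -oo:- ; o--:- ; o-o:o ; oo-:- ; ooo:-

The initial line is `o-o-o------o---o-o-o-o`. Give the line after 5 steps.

-o-o--ooooo--oo-o-o-o-
o-o--o------o--o-o-o-o
-o--o--ooooo--o-o-o-o-
o--o--o------o-o-o-o-o
--o--o--ooooo-o-o-o-o-

--o--o--ooooo-o-o-o-o-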